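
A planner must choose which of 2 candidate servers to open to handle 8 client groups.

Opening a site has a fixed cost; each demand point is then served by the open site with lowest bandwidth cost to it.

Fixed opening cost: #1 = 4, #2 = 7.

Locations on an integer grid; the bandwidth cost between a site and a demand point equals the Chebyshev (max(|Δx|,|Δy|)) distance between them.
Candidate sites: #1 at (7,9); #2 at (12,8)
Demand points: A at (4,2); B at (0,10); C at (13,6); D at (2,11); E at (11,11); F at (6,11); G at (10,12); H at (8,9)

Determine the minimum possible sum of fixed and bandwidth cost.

39

Open {#1}: assign each demand point to its cheapest open site.
  A→#1 7, B→#1 7, C→#1 6, D→#1 5, E→#1 4, F→#1 2, G→#1 3, H→#1 1
  bandwidth cost 35, fixed 4 → total 39.
Compare {#1, #2}: bandwidth cost 30 + fixed 11 = 41.
Compare {#2}: bandwidth cost 49 + fixed 7 = 56.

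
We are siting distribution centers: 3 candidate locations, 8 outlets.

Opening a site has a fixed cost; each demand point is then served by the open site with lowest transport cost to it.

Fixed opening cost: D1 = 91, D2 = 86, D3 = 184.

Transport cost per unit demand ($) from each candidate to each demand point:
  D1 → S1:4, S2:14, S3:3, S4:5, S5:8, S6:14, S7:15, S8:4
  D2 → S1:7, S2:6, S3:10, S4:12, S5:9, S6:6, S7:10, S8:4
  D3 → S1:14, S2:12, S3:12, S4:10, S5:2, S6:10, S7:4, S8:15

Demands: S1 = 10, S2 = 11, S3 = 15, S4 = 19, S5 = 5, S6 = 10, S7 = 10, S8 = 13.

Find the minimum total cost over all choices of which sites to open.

675

Open {D1, D2}: assign each demand point to its cheapest open site.
  S1→D1 10×4=40, S2→D2 11×6=66, S3→D1 15×3=45, S4→D1 19×5=95, S5→D1 5×8=40, S6→D2 10×6=60, S7→D2 10×10=100, S8→D1 13×4=52
  transport cost 498, fixed 177 → total 675.
Compare {D1, D2, D3}: transport cost 408 + fixed 361 = 769.
Compare {D1, D3}: transport cost 514 + fixed 275 = 789.
Compare {D1}: transport cost 716 + fixed 91 = 807.
All other subsets cost ≥ 769. Minimum total cost: 675.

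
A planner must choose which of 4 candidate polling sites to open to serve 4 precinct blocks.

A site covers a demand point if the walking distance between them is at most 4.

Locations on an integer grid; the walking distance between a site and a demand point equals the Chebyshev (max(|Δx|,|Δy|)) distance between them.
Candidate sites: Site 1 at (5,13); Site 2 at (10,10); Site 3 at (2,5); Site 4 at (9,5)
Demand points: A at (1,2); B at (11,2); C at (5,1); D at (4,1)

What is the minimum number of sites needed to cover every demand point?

2

Coverage sets (demand points within 4 of each site):
  Site 1: {}
  Site 2: {}
  Site 3: {A, C, D}
  Site 4: {B, C}
No single site covers all 4 demand points.
But {Site 3, Site 4} covers everything, so the minimum is 2.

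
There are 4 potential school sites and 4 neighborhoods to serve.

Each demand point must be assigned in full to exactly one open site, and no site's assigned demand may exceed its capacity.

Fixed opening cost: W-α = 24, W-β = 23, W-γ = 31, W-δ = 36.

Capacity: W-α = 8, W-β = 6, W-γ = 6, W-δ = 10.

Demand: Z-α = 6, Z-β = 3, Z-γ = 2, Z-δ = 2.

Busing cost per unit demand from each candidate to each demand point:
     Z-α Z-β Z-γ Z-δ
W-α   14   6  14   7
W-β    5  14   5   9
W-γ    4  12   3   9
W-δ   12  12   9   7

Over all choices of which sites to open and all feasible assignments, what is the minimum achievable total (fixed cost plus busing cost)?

137

Open {W-α, W-β}; cheapest assignment that respects the capacities:
  W-α (cap 8, load 7): Z-β, Z-γ, Z-δ — cost 3×6 + 2×14 + 2×7 = 60
  W-β (cap 6, load 6): Z-α — cost 6×5 = 30
  Shipping 90, fixed 47 → total 137.
  Any other capacity-feasible assignment to {W-α, W-β} ships for at least 90.
Compare {W-α, W-γ}: its best feasible assignment gives total 139.
Compare {W-α, W-β, W-γ}: its best feasible assignment gives total 144.
Every other set of open sites that can feasibly serve all demand totals ≥ 139 even under its best assignment. Minimum: 137.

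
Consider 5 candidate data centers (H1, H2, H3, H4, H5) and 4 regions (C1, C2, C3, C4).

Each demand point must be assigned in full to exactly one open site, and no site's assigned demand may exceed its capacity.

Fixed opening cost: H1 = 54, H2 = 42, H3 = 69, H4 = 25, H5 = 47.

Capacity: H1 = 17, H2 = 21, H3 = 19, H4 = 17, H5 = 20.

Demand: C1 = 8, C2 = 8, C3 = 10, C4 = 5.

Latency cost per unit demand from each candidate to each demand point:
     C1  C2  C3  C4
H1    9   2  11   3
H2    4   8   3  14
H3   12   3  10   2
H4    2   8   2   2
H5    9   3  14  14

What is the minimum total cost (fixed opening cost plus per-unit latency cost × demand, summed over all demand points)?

187

Open {H2, H4}; cheapest assignment that respects the capacities:
  H2 (cap 21, load 18): C2, C3 — cost 8×8 + 10×3 = 94
  H4 (cap 17, load 13): C1, C4 — cost 8×2 + 5×2 = 26
  Shipping 120, fixed 67 → total 187.
  Any other capacity-feasible assignment to {H2, H4} ships for at least 120.
Compare {H1, H2}: its best feasible assignment gives total 189.
Compare {H1, H2, H4}: its best feasible assignment gives total 193.
Every other set of open sites that can feasibly serve all demand totals ≥ 189 even under its best assignment. Minimum: 187.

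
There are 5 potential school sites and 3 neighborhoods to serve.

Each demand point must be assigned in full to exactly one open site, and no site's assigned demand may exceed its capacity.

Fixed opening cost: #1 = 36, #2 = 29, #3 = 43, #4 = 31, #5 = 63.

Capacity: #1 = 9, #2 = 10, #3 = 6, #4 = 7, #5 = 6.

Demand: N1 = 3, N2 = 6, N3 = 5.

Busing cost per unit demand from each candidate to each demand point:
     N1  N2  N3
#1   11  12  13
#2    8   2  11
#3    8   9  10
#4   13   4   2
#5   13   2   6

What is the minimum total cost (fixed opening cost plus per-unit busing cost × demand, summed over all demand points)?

Open {#2, #4}; cheapest assignment that respects the capacities:
  #2 (cap 10, load 9): N1, N2 — cost 3×8 + 6×2 = 36
  #4 (cap 7, load 5): N3 — cost 5×2 = 10
  Shipping 46, fixed 60 → total 106.
  Any other capacity-feasible assignment to {#2, #4} ships for at least 46.
Compare {#1, #2, #4}: its best feasible assignment gives total 142.
Compare {#2, #3, #4}: its best feasible assignment gives total 149.
Every other set of open sites that can feasibly serve all demand totals ≥ 142 even under its best assignment. Minimum: 106.

106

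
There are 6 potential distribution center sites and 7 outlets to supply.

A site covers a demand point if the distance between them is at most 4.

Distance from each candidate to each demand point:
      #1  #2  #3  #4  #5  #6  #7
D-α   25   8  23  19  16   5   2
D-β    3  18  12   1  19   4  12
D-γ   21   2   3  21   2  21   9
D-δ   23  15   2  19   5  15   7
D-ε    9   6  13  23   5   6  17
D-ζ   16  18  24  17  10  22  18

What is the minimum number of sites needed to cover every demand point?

Coverage sets (demand points within 4 of each site):
  D-α: {#7}
  D-β: {#1, #4, #6}
  D-γ: {#2, #3, #5}
  D-δ: {#3}
  D-ε: {}
  D-ζ: {}
No 2 sites suffice: every size-2 union leaves at least one demand point uncovered.
But {D-α, D-β, D-γ} covers everything, so the minimum is 3.

3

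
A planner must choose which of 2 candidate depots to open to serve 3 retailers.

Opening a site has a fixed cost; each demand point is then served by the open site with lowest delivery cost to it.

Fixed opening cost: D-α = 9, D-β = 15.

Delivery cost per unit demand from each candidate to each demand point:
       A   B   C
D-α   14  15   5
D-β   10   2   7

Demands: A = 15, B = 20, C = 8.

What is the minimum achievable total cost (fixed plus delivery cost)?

254

Open {D-α, D-β}: assign each demand point to its cheapest open site.
  A→D-β 15×10=150, B→D-β 20×2=40, C→D-α 8×5=40
  delivery cost 230, fixed 24 → total 254.
Compare {D-β}: delivery cost 246 + fixed 15 = 261.
Compare {D-α}: delivery cost 550 + fixed 9 = 559.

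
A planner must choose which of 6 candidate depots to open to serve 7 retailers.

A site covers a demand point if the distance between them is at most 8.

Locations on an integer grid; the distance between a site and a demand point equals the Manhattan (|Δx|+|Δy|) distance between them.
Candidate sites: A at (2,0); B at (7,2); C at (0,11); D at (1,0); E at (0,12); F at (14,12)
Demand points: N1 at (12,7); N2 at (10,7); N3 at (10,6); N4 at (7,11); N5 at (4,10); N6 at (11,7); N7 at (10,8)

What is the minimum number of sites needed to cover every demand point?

Coverage sets (demand points within 8 of each site):
  A: {}
  B: {N2, N3}
  C: {N4, N5}
  D: {}
  E: {N4, N5}
  F: {N1, N4, N6, N7}
No 2 sites suffice: every size-2 union leaves at least one demand point uncovered.
But {B, C, F} covers everything, so the minimum is 3.

3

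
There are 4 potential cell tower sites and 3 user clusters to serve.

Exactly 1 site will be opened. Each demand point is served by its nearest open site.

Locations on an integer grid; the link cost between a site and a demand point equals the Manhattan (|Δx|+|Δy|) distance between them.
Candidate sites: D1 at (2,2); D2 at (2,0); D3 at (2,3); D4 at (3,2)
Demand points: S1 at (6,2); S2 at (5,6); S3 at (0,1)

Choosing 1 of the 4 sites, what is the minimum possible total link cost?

13

Open {D4}.
  S1→D4 3, S2→D4 6, S3→D4 4  ⇒ total 13.
Compare {D1}: total 14.
Compare {D3}: total 15.
No size-1 selection does better; minimum is 13.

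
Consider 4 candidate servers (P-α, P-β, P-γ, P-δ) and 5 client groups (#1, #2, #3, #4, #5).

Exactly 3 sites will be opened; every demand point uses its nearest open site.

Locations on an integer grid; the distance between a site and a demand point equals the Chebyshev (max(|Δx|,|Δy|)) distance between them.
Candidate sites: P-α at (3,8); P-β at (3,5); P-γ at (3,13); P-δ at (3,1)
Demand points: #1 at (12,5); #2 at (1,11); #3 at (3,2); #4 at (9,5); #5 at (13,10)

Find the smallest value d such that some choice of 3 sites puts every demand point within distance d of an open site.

10

Open {P-α, P-β, P-γ}.
  Farthest demand point is #5 at distance 10 (to P-α); all others are ≤ 10.
With {P-α, P-β, P-δ} the worst case is 10.
With {P-α, P-γ, P-δ} the worst case is 10.
No size-3 selection achieves below 10.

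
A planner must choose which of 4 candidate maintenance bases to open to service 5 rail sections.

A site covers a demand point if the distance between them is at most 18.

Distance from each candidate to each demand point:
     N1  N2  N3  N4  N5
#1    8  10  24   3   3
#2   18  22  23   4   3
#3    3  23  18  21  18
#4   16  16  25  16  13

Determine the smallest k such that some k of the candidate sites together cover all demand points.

Coverage sets (demand points within 18 of each site):
  #1: {N1, N2, N4, N5}
  #2: {N1, N4, N5}
  #3: {N1, N3, N5}
  #4: {N1, N2, N4, N5}
No single site covers all 5 demand points.
But {#1, #3} covers everything, so the minimum is 2.

2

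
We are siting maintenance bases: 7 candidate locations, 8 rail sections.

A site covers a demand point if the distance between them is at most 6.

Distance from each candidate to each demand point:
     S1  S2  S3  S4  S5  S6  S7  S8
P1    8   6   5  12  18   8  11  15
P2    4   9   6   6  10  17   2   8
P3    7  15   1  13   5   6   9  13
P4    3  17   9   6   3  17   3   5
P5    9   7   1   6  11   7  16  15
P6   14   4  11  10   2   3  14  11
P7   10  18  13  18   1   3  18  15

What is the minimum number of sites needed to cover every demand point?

Coverage sets (demand points within 6 of each site):
  P1: {S2, S3}
  P2: {S1, S3, S4, S7}
  P3: {S3, S5, S6}
  P4: {S1, S4, S5, S7, S8}
  P5: {S3, S4}
  P6: {S2, S5, S6}
  P7: {S5, S6}
No 2 sites suffice: every size-2 union leaves at least one demand point uncovered.
But {P1, P3, P4} covers everything, so the minimum is 3.

3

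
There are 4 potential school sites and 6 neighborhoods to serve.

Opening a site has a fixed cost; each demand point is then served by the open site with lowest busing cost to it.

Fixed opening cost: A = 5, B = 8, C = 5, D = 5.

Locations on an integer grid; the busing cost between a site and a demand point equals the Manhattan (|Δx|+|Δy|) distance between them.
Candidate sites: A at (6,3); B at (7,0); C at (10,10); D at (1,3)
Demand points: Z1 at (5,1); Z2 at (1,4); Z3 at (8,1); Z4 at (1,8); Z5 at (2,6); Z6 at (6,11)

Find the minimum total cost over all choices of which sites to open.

Open {A, D}: assign each demand point to its cheapest open site.
  Z1→A 3, Z2→D 1, Z3→A 4, Z4→D 5, Z5→D 4, Z6→A 8
  busing cost 25, fixed 10 → total 35.
Compare {A, C, D}: busing cost 22 + fixed 15 = 37.
Compare {B, C, D}: busing cost 20 + fixed 18 = 38.
Compare {B, D}: busing cost 27 + fixed 13 = 40.
All other subsets cost ≥ 37. Minimum total cost: 35.

35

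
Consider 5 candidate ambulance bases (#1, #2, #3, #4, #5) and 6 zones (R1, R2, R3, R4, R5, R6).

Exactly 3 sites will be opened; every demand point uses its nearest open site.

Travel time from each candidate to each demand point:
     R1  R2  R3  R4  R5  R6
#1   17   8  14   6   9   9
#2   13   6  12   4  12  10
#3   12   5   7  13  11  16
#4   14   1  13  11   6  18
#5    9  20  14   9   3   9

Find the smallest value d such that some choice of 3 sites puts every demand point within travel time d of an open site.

9

Open {#1, #3, #5}.
  Farthest demand point is R1 at travel time 9 (to #5); all others are ≤ 9.
With {#2, #3, #5} the worst case is 9.
With {#3, #4, #5} the worst case is 9.
No size-3 selection achieves below 9.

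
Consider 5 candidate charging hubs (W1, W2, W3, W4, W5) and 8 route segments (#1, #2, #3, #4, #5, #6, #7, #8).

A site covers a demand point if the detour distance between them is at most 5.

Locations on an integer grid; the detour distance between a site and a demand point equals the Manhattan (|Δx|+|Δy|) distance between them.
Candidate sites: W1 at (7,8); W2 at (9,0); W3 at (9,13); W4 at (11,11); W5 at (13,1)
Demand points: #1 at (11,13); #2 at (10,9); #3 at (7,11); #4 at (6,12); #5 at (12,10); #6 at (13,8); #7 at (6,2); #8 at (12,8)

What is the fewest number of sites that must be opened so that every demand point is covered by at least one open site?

3

Coverage sets (demand points within 5 of each site):
  W1: {#2, #3, #4, #8}
  W2: {#7}
  W3: {#1, #2, #3, #4}
  W4: {#1, #2, #3, #5, #6, #8}
  W5: {}
No 2 sites suffice: every size-2 union leaves at least one demand point uncovered.
But {W1, W2, W4} covers everything, so the minimum is 3.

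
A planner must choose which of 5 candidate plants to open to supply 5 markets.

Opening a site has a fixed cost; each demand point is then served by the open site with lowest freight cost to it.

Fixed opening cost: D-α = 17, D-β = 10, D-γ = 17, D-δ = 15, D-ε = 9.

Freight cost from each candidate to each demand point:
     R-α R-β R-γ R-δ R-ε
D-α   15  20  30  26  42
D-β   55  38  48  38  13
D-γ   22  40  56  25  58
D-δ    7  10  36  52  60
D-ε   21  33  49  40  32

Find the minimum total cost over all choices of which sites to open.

128

Open {D-α, D-β, D-δ}: assign each demand point to its cheapest open site.
  R-α→D-δ 7, R-β→D-δ 10, R-γ→D-α 30, R-δ→D-α 26, R-ε→D-β 13
  freight cost 86, fixed 42 → total 128.
Compare {D-β, D-δ}: freight cost 104 + fixed 25 = 129.
Compare {D-α, D-β}: freight cost 104 + fixed 27 = 131.
Compare {D-β, D-γ, D-δ}: freight cost 91 + fixed 42 = 133.
All other subsets cost ≥ 129. Minimum total cost: 128.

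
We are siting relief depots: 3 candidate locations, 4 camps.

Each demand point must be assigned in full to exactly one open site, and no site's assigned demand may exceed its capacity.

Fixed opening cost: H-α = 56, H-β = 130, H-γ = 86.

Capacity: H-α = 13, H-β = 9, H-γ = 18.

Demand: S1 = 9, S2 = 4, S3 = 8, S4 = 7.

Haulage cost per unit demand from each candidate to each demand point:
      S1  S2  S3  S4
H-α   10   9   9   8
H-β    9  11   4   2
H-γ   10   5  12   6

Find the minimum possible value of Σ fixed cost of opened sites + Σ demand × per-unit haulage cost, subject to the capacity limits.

Open {H-α, H-γ}; cheapest assignment that respects the capacities:
  H-α (cap 13, load 12): S2, S3 — cost 4×9 + 8×9 = 108
  H-γ (cap 18, load 16): S1, S4 — cost 9×10 + 7×6 = 132
  Shipping 240, fixed 142 → total 382.
  Any other capacity-feasible assignment to {H-α, H-γ} ships for at least 240.
Compare {H-α, H-β, H-γ}: its best feasible assignment gives total 456.
Every other set of open sites that can feasibly serve all demand totals ≥ 456 even under its best assignment. Minimum: 382.

382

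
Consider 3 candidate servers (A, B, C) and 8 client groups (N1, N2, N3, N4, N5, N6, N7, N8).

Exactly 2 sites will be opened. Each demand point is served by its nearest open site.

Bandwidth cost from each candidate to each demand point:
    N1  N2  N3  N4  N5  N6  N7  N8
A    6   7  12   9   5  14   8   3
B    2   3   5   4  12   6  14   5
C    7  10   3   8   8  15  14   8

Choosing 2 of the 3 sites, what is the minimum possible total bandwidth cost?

36

Open {A, B}.
  N1→B 2, N2→B 3, N3→B 5, N4→B 4, N5→A 5, N6→B 6, N7→A 8, N8→A 3  ⇒ total 36.
Compare {B, C}: total 45.
Compare {A, C}: total 54.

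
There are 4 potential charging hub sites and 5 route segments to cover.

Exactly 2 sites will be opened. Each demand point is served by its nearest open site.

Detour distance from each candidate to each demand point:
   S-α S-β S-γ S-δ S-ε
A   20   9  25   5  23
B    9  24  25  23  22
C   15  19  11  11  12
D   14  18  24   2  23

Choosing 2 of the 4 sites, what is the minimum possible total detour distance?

52

Open {A, C}.
  S-α→C 15, S-β→A 9, S-γ→C 11, S-δ→A 5, S-ε→C 12  ⇒ total 52.
Compare {C, D}: total 57.
Compare {B, C}: total 62.
No size-2 selection does better; minimum is 52.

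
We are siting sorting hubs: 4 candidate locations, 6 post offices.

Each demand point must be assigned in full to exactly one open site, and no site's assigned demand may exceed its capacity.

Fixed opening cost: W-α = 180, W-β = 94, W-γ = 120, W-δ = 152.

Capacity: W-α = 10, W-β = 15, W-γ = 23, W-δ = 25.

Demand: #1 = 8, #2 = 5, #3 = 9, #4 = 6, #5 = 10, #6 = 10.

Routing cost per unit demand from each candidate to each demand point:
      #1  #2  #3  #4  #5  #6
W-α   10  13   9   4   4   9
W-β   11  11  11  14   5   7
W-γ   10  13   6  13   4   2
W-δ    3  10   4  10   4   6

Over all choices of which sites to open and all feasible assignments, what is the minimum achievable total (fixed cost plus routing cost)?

573

Open {W-γ, W-δ}; cheapest assignment that respects the capacities:
  W-γ (cap 23, load 23): #1, #2, #6 — cost 8×10 + 5×13 + 10×2 = 165
  W-δ (cap 25, load 25): #3, #4, #5 — cost 9×4 + 6×10 + 10×4 = 136
  Shipping 301, fixed 272 → total 573.
  Any other capacity-feasible assignment to {W-γ, W-δ} ships for at least 301.
Compare {W-β, W-γ, W-δ}: its best feasible assignment gives total 601.
Compare {W-α, W-γ, W-δ}: its best feasible assignment gives total 646.
Every other set of open sites that can feasibly serve all demand totals ≥ 601 even under its best assignment. Minimum: 573.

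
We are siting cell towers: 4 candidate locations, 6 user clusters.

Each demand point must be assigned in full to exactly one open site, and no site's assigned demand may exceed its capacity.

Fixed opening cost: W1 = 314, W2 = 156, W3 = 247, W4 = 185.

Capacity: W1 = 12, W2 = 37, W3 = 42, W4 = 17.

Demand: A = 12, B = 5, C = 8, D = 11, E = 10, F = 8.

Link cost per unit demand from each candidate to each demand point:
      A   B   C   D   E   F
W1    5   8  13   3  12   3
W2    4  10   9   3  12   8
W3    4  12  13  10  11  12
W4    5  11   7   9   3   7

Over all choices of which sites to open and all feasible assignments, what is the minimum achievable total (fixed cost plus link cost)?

745

Open {W2, W4}; cheapest assignment that respects the capacities:
  W2 (cap 37, load 37): C, D, E, F — cost 8×9 + 11×3 + 10×12 + 8×8 = 289
  W4 (cap 17, load 17): A, B — cost 12×5 + 5×11 = 115
  Shipping 404, fixed 341 → total 745.
  Any other capacity-feasible assignment to {W2, W4} ships for at least 404.
Compare {W2, W3}: its best feasible assignment gives total 780.
Compare {W3, W4}: its best feasible assignment gives total 872.
Every other set of open sites that can feasibly serve all demand totals ≥ 780 even under its best assignment. Minimum: 745.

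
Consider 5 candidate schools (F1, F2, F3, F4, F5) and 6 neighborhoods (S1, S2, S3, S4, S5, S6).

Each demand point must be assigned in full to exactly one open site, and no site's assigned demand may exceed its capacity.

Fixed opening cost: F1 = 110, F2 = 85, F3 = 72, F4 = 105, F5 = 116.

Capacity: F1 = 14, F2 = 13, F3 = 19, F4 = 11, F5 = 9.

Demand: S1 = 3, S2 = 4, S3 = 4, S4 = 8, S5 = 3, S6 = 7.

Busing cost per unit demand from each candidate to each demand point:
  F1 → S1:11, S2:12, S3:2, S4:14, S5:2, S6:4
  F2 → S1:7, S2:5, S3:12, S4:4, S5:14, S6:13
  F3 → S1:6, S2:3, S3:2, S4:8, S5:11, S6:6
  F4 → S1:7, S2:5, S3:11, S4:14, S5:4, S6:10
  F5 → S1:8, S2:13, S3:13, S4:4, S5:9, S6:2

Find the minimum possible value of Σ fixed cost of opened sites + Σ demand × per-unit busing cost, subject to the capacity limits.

305

Open {F2, F3}; cheapest assignment that respects the capacities:
  F2 (cap 13, load 11): S1, S4 — cost 3×7 + 8×4 = 53
  F3 (cap 19, load 18): S2, S3, S5, S6 — cost 4×3 + 4×2 + 3×11 + 7×6 = 95
  Shipping 148, fixed 157 → total 305.
  Any other capacity-feasible assignment to {F2, F3} ships for at least 148.
Compare {F1, F3}: its best feasible assignment gives total 318.
Compare {F3, F4}: its best feasible assignment gives total 344.
Every other set of open sites that can feasibly serve all demand totals ≥ 318 even under its best assignment. Minimum: 305.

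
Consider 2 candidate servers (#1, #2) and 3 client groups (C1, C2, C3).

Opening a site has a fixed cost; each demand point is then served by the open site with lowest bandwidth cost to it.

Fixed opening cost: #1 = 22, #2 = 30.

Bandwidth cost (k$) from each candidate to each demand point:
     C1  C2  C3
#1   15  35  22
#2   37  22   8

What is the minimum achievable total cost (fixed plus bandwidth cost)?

94

Open {#1}: assign each demand point to its cheapest open site.
  C1→#1 15, C2→#1 35, C3→#1 22
  bandwidth cost 72, fixed 22 → total 94.
Compare {#2}: bandwidth cost 67 + fixed 30 = 97.
Compare {#1, #2}: bandwidth cost 45 + fixed 52 = 97.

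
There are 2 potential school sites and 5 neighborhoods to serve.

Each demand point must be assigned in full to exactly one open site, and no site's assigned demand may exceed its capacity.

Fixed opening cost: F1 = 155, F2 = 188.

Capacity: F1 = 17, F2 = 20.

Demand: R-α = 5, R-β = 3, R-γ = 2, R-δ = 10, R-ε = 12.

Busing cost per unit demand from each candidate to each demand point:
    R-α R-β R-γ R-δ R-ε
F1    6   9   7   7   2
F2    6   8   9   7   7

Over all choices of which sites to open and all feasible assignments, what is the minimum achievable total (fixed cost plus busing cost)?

505

Open {F1, F2}; cheapest assignment that respects the capacities:
  F1 (cap 17, load 14): R-γ, R-ε — cost 2×7 + 12×2 = 38
  F2 (cap 20, load 18): R-α, R-β, R-δ — cost 5×6 + 3×8 + 10×7 = 124
  Shipping 162, fixed 343 → total 505.
  Any other capacity-feasible assignment to {F1, F2} ships for at least 162.
Total demand is 32 and no other set of sites has combined capacity ≥ 32, so {F1, F2} is the only feasible choice of open sites. Minimum: 505.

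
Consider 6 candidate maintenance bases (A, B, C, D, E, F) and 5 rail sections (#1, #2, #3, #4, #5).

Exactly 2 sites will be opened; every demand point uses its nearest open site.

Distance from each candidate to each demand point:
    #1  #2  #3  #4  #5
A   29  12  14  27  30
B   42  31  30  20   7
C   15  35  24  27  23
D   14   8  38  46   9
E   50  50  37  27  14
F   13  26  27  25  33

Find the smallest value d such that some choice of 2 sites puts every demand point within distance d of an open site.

Open {C, F}.
  Farthest demand point is #2 at distance 26 (to F); all others are ≤ 26.
With {A, C} the worst case is 27.
With {A, D} the worst case is 27.
No size-2 selection achieves below 26.

26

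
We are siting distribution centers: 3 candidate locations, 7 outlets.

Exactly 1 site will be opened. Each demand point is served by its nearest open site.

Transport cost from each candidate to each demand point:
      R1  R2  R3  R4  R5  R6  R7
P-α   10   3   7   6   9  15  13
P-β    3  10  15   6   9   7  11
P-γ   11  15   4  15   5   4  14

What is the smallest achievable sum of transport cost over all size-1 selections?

61

Open {P-β}.
  R1→P-β 3, R2→P-β 10, R3→P-β 15, R4→P-β 6, R5→P-β 9, R6→P-β 7, R7→P-β 11  ⇒ total 61.
Compare {P-α}: total 63.
Compare {P-γ}: total 68.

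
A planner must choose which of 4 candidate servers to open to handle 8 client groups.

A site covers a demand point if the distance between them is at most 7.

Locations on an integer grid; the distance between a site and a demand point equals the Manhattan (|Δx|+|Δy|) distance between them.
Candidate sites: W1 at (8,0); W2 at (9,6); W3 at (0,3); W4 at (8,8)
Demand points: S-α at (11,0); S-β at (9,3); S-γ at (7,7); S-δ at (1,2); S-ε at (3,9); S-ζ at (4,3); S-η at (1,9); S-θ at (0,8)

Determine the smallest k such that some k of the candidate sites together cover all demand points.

Coverage sets (demand points within 7 of each site):
  W1: {S-α, S-β, S-ζ}
  W2: {S-β, S-γ}
  W3: {S-δ, S-ζ, S-η, S-θ}
  W4: {S-β, S-γ, S-ε}
No 2 sites suffice: every size-2 union leaves at least one demand point uncovered.
But {W1, W3, W4} covers everything, so the minimum is 3.

3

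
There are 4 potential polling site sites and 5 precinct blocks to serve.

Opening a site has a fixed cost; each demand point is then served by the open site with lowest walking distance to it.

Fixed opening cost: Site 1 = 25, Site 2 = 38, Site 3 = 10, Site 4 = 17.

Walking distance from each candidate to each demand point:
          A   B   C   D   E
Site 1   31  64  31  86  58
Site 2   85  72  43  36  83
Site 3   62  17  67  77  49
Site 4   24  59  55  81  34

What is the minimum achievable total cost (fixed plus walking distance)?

Open {Site 2, Site 3, Site 4}: assign each demand point to its cheapest open site.
  A→Site 4 24, B→Site 3 17, C→Site 2 43, D→Site 2 36, E→Site 4 34
  walking distance 154, fixed 65 → total 219.
Compare {Site 1, Site 2, Site 3, Site 4}: walking distance 142 + fixed 90 = 232.
Compare {Site 3, Site 4}: walking distance 207 + fixed 27 = 234.
Compare {Site 1, Site 3, Site 4}: walking distance 183 + fixed 52 = 235.
All other subsets cost ≥ 232. Minimum total cost: 219.

219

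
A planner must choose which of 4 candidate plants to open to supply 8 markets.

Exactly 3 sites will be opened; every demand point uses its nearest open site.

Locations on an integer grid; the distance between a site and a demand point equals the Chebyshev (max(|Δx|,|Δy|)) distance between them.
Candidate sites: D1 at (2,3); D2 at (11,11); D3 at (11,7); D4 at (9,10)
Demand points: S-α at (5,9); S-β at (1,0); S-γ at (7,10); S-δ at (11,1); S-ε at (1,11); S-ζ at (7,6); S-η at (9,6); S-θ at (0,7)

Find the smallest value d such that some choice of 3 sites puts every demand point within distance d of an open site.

Open {D1, D2, D3}.
  Farthest demand point is S-ε at distance 8 (to D1); all others are ≤ 8.
With {D1, D3, D4} the worst case is 8.
With {D1, D2, D4} the worst case is 9.
No size-3 selection achieves below 8.

8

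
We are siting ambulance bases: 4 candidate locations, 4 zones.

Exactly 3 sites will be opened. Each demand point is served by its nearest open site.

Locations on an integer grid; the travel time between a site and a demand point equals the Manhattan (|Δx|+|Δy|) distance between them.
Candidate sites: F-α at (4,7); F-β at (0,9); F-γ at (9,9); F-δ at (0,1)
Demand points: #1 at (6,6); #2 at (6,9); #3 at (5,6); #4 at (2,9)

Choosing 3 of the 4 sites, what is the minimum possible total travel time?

Open {F-α, F-β, F-γ}.
  #1→F-α 3, #2→F-γ 3, #3→F-α 2, #4→F-β 2  ⇒ total 10.
Compare {F-α, F-β, F-δ}: total 11.
Compare {F-α, F-γ, F-δ}: total 12.
No size-3 selection does better; minimum is 10.

10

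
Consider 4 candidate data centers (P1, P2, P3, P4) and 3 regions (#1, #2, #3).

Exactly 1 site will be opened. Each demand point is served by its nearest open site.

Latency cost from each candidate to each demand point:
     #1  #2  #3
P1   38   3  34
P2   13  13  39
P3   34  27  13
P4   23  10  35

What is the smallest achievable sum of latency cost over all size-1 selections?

65

Open {P2}.
  #1→P2 13, #2→P2 13, #3→P2 39  ⇒ total 65.
Compare {P4}: total 68.
Compare {P3}: total 74.
No size-1 selection does better; minimum is 65.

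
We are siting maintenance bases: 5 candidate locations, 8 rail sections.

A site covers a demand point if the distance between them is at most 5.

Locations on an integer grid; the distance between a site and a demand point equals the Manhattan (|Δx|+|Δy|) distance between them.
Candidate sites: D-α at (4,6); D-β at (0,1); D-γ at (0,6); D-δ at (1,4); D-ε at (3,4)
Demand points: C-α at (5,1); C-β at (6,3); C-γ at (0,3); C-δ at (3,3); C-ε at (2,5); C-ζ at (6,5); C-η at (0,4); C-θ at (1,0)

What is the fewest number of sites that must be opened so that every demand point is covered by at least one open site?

2

Coverage sets (demand points within 5 of each site):
  D-α: {C-β, C-δ, C-ε, C-ζ}
  D-β: {C-α, C-γ, C-δ, C-η, C-θ}
  D-γ: {C-γ, C-ε, C-η}
  D-δ: {C-γ, C-δ, C-ε, C-η, C-θ}
  D-ε: {C-α, C-β, C-γ, C-δ, C-ε, C-ζ, C-η}
No single site covers all 8 demand points.
But {D-α, D-β} covers everything, so the minimum is 2.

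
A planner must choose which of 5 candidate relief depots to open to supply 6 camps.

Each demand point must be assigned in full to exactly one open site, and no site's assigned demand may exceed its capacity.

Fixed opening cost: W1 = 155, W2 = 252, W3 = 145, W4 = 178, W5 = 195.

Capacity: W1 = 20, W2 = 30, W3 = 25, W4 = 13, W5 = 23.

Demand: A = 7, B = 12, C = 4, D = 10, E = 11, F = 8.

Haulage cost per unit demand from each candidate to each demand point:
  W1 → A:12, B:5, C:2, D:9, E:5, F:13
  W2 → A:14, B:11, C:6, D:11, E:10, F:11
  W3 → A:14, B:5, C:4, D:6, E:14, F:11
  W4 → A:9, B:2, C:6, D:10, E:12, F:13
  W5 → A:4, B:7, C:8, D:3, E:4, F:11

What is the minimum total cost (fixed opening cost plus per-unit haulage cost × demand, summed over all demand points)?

Open {W1, W3, W5}; cheapest assignment that respects the capacities:
  W1 (cap 20, load 15): C, E — cost 4×2 + 11×5 = 63
  W3 (cap 25, load 20): B, F — cost 12×5 + 8×11 = 148
  W5 (cap 23, load 17): A, D — cost 7×4 + 10×3 = 58
  Shipping 269, fixed 495 → total 764.
  Any other capacity-feasible assignment to {W1, W3, W5} ships for at least 269.
Compare {W3, W4, W5}: its best feasible assignment gives total 778.
Compare {W1, W4, W5}: its best feasible assignment gives total 801.
Every other set of open sites that can feasibly serve all demand totals ≥ 778 even under its best assignment. Minimum: 764.

764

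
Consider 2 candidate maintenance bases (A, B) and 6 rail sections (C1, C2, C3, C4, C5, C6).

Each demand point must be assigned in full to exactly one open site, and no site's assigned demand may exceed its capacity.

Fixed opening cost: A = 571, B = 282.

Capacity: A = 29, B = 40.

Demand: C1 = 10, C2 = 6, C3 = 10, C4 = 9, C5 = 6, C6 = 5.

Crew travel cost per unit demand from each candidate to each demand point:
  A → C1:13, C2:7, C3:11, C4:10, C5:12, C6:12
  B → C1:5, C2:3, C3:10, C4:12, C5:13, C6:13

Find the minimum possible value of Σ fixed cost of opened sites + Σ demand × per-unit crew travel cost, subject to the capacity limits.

Open {A, B}; cheapest assignment that respects the capacities:
  A (cap 29, load 20): C4, C5, C6 — cost 9×10 + 6×12 + 5×12 = 222
  B (cap 40, load 26): C1, C2, C3 — cost 10×5 + 6×3 + 10×10 = 168
  Shipping 390, fixed 853 → total 1243.
  Any other capacity-feasible assignment to {A, B} ships for at least 390.
Total demand is 46 and no other set of sites has combined capacity ≥ 46, so {A, B} is the only feasible choice of open sites. Minimum: 1243.

1243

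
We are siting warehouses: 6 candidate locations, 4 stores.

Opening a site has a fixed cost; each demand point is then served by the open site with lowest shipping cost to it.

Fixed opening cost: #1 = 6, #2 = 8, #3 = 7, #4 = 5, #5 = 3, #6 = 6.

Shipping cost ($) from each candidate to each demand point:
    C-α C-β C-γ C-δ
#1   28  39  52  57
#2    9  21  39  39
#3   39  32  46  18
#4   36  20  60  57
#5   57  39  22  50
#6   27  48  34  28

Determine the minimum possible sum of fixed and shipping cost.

Open {#2, #3, #5}: assign each demand point to its cheapest open site.
  C-α→#2 9, C-β→#2 21, C-γ→#5 22, C-δ→#3 18
  shipping cost 70, fixed 18 → total 88.
Compare {#2, #3, #4, #5}: shipping cost 69 + fixed 23 = 92.
Compare {#1, #2, #3, #5}: shipping cost 70 + fixed 24 = 94.
Compare {#2, #3, #5, #6}: shipping cost 70 + fixed 24 = 94.
All other subsets cost ≥ 92. Minimum total cost: 88.

88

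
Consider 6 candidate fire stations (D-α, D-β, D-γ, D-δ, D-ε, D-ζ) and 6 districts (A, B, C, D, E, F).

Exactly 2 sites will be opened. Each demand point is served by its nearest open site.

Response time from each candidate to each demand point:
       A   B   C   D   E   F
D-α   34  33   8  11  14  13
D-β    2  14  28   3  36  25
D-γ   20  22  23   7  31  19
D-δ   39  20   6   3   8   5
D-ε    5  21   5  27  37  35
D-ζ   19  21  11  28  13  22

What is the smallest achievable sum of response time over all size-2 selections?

Open {D-β, D-δ}.
  A→D-β 2, B→D-β 14, C→D-δ 6, D→D-β 3, E→D-δ 8, F→D-δ 5  ⇒ total 38.
Compare {D-δ, D-ε}: total 46.
Compare {D-α, D-β}: total 54.
No size-2 selection does better; minimum is 38.

38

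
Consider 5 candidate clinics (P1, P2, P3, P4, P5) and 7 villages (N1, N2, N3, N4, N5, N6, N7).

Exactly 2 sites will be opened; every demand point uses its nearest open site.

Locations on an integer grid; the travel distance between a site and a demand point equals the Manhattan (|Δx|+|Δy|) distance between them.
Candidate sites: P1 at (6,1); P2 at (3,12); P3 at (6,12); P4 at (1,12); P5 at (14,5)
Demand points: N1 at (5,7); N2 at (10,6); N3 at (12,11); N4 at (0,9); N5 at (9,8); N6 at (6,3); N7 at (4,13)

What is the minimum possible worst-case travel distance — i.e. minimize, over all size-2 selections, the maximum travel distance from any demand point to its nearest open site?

Open {P1, P3}.
  Farthest demand point is N2 at travel distance 9 (to P1); all others are ≤ 9.
With {P3, P5} the worst case is 9.
With {P1, P2} the worst case is 10.
No size-2 selection achieves below 9.

9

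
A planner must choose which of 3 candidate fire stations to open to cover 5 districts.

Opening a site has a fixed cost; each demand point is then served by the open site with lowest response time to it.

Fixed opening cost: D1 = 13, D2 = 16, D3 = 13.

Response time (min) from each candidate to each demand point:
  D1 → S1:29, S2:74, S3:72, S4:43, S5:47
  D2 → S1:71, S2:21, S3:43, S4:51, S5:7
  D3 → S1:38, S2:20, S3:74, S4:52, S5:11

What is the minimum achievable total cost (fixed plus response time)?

172

Open {D1, D2}: assign each demand point to its cheapest open site.
  S1→D1 29, S2→D2 21, S3→D2 43, S4→D1 43, S5→D2 7
  response time 143, fixed 29 → total 172.
Compare {D1, D2, D3}: response time 142 + fixed 42 = 184.
Compare {D2, D3}: response time 159 + fixed 29 = 188.
Compare {D1, D3}: response time 175 + fixed 26 = 201.
All other subsets cost ≥ 184. Minimum total cost: 172.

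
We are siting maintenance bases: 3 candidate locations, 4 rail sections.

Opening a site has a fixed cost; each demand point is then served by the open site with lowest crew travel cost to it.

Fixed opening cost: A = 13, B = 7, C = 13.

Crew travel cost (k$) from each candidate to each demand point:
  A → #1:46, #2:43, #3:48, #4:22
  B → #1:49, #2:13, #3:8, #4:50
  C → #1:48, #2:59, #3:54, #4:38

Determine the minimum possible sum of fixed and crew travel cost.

Open {A, B}: assign each demand point to its cheapest open site.
  #1→A 46, #2→B 13, #3→B 8, #4→A 22
  crew travel cost 89, fixed 20 → total 109.
Compare {A, B, C}: crew travel cost 89 + fixed 33 = 122.
Compare {B}: crew travel cost 120 + fixed 7 = 127.
Compare {B, C}: crew travel cost 107 + fixed 20 = 127.
All other subsets cost ≥ 122. Minimum total cost: 109.

109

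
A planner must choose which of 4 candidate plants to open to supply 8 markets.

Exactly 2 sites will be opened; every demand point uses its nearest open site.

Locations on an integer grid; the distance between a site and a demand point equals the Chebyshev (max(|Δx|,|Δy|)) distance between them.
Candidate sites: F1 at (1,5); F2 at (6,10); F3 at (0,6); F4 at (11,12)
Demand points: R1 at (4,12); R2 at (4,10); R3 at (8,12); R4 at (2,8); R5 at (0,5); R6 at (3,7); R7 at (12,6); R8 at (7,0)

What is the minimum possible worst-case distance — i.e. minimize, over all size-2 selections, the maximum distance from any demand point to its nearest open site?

Open {F1, F2}.
  Farthest demand point is R7 at distance 6 (to F2); all others are ≤ 6.
With {F1, F4} the worst case is 7.
With {F2, F3} the worst case is 7.
No size-2 selection achieves below 6.

6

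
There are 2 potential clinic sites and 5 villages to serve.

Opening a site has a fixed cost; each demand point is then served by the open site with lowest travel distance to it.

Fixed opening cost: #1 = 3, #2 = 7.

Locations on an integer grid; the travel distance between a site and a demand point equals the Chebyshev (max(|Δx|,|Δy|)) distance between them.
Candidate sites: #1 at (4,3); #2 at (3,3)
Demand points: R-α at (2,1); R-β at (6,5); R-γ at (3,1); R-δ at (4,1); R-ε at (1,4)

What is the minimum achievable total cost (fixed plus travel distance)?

14

Open {#1}: assign each demand point to its cheapest open site.
  R-α→#1 2, R-β→#1 2, R-γ→#1 2, R-δ→#1 2, R-ε→#1 3
  travel distance 11, fixed 3 → total 14.
Compare {#2}: travel distance 11 + fixed 7 = 18.
Compare {#1, #2}: travel distance 10 + fixed 10 = 20.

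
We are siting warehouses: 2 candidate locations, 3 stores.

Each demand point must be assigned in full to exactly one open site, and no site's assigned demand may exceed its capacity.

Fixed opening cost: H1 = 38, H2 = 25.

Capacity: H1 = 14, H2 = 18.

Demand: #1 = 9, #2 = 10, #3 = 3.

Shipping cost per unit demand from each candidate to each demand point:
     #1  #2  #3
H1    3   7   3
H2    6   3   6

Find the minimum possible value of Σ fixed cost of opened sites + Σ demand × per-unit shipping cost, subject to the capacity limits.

Open {H1, H2}; cheapest assignment that respects the capacities:
  H1 (cap 14, load 12): #1, #3 — cost 9×3 + 3×3 = 36
  H2 (cap 18, load 10): #2 — cost 10×3 = 30
  Shipping 66, fixed 63 → total 129.
  Any other capacity-feasible assignment to {H1, H2} ships for at least 66.
Total demand is 22 and no other set of sites has combined capacity ≥ 22, so {H1, H2} is the only feasible choice of open sites. Minimum: 129.

129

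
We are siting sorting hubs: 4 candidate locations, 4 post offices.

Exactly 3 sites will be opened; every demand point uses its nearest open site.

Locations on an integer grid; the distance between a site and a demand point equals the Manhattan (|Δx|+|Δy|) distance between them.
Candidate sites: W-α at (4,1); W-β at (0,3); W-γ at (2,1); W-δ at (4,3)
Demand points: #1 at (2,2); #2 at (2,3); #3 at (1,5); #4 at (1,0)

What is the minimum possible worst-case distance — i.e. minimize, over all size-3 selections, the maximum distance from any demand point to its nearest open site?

3

Open {W-α, W-β, W-γ}.
  Farthest demand point is #3 at distance 3 (to W-β); all others are ≤ 3.
With {W-β, W-γ, W-δ} the worst case is 3.
With {W-α, W-β, W-δ} the worst case is 4.
No size-3 selection achieves below 3.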